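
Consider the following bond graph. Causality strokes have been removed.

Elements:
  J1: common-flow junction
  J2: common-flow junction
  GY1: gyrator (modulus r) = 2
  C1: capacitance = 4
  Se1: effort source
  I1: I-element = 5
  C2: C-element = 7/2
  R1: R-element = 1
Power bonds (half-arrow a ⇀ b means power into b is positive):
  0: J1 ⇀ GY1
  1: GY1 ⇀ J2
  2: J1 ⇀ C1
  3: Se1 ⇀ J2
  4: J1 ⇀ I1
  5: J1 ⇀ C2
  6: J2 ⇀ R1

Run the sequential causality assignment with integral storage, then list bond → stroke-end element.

b3 stroke→J2  (Se1: effort source, stroke at far end)
b2 stroke→J1  (prefer integral on C1)
b4 stroke→I1  (I1 outputs flow p/I1)
b0 stroke→J1  (J1 flow already set via bond 4)
b5 stroke→J1  (common-f at J1 fixed by 4)
b1 stroke→J2  (GY1 both-in/both-out from 0)
b6 stroke→R1  (J2: last free bond brings flow in)

β0 stroke→J1
β1 stroke→J2
β2 stroke→J1
β3 stroke→J2
β4 stroke→I1
β5 stroke→J1
β6 stroke→R1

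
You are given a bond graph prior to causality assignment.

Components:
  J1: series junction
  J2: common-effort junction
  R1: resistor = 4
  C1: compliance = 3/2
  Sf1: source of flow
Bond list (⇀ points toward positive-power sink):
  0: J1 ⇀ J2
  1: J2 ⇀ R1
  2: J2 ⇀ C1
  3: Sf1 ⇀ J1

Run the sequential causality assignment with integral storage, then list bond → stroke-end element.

β3 |Sf1  (source Sf1 imposes f)
β0 |J1  (J1 flow already set via bond 3)
β2 |J2  (C1 outputs effort q/C1)
β1 |R1  (0-jn J2 has e-setter on 2)

bond 0 stroke→J1
bond 1 stroke→R1
bond 2 stroke→J2
bond 3 stroke→Sf1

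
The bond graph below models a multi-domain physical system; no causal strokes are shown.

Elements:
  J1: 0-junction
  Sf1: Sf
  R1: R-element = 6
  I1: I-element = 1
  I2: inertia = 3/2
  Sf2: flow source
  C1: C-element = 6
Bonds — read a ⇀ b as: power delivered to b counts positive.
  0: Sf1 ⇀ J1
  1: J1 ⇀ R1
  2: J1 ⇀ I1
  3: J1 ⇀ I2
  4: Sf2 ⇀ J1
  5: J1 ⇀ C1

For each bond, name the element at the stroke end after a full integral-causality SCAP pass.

#0 stroke at Sf1
#1 stroke at R1
#2 stroke at I1
#3 stroke at I2
#4 stroke at Sf2
#5 stroke at J1

bond 0 stroke at Sf1  (source Sf1 imposes f)
bond 4 stroke at Sf2  (source Sf2 imposes f)
bond 2 stroke at I1  (I1 integral (f out))
bond 3 stroke at I2  (I2 integral (f out))
bond 5 stroke at J1  (prefer integral on C1)
bond 1 stroke at R1  (J1 effort already set via bond 5)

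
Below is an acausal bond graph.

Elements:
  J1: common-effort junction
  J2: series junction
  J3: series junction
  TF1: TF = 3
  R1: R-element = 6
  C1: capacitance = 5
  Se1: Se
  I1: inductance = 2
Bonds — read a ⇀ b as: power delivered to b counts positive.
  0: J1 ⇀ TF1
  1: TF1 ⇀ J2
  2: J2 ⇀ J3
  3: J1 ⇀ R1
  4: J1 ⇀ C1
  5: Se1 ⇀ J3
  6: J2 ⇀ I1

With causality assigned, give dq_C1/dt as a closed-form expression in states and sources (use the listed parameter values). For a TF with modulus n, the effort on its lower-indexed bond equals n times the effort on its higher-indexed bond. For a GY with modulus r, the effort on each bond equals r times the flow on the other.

dq_C1/dt = -p_I1/6 - q_C1/30

#5 stroke→J3  (source Se1 imposes e)
#2 stroke→J2  (closing 1-jn rule on J3)
#4 stroke→J1  (C1: C, integral causality)
#0 stroke→TF1  (common-e at J1 fixed by 4)
#3 stroke→R1  (J1 effort already set via bond 4)
#1 stroke→J2  (through TF1, causality passes straight; one stroke at TF1)
#6 stroke→I1  (J2 needs exactly one f-in)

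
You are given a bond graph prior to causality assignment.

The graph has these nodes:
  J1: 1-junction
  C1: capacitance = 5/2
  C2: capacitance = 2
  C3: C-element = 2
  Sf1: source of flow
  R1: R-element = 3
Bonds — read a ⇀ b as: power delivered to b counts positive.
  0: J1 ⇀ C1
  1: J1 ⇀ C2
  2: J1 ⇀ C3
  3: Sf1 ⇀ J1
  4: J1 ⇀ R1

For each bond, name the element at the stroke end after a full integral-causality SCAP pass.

β0 →J1
β1 →J1
β2 →J1
β3 →Sf1
β4 →J1

bond 3 stroke at Sf1  (Sf1: flow source, stroke at near end)
bond 0 stroke at J1  (J1: bond 3 brought flow, rest push out)
bond 1 stroke at J1  (J1: bond 3 brought flow, rest push out)
bond 2 stroke at J1  (J1: bond 3 brought flow, rest push out)
bond 4 stroke at J1  (1-jn J1 has f-setter on 3)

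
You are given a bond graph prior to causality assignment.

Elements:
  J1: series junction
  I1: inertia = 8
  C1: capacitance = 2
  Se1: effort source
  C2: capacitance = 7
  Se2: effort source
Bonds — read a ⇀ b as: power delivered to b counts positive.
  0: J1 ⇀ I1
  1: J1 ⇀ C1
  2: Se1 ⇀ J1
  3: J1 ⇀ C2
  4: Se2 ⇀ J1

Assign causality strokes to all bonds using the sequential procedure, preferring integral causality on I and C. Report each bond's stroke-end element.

bond 0 stroke→I1
bond 1 stroke→J1
bond 2 stroke→J1
bond 3 stroke→J1
bond 4 stroke→J1

#2 →J1  (Se1 (Se) sets effort on bond)
#4 →J1  (Se2: effort source, stroke at far end)
#0 →I1  (prefer integral on I1)
#1 →J1  (common-f at J1 fixed by 0)
#3 →J1  (1-jn J1 has f-setter on 0)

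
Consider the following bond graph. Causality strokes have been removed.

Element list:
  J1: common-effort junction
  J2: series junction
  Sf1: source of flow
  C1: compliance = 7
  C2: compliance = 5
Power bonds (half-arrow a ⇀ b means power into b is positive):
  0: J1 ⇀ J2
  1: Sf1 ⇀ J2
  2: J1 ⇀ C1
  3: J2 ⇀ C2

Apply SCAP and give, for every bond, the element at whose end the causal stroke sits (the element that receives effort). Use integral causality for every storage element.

b1 stroke→Sf1  (source Sf1 imposes f)
b0 stroke→J2  (J2 flow already set via bond 1)
b3 stroke→J2  (J2 flow already set via bond 1)
b2 stroke→J1  (closing 0-jn rule on J1)

#0 →J2
#1 →Sf1
#2 →J1
#3 →J2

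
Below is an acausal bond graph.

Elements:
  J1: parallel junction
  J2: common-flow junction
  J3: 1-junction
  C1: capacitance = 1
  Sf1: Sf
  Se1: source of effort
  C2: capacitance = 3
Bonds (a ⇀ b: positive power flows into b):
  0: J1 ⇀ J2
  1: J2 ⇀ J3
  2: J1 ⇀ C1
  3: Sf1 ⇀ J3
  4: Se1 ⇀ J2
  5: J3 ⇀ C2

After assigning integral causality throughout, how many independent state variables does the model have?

2  (C1, C2 all integral)

β3 stroke at Sf1  (Sf1 fixes flow; stroke at Sf1)
β4 stroke at J2  (Se1 fixes effort; stroke away)
β1 stroke at J3  (1-jn J3 has f-setter on 3)
β5 stroke at J3  (J3 flow already set via bond 3)
β0 stroke at J2  (common-f at J2 fixed by 1)
β2 stroke at J1  (J1: last free bond brings effort in)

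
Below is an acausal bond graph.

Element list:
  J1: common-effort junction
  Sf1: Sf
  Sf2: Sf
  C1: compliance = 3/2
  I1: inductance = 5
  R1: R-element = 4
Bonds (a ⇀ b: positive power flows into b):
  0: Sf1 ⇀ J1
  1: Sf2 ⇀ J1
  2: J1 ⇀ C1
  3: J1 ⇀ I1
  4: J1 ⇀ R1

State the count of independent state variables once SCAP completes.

2  (C1, I1 all integral)

b0 |Sf1  (Sf1 (Sf) sets flow on bond)
b1 |Sf2  (source Sf2 imposes f)
b2 |J1  (C1: C, integral causality)
b3 |I1  (J1 effort already set via bond 2)
b4 |R1  (0-jn J1 has e-setter on 2)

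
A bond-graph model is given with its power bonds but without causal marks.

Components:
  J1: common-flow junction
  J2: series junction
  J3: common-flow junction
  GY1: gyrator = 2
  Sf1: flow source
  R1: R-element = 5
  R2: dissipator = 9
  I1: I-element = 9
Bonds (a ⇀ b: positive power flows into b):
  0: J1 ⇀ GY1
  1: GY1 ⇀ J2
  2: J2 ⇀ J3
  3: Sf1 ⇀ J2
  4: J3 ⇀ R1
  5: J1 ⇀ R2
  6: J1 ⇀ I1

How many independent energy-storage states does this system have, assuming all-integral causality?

1  (I1 all integral)

β3 stroke at Sf1  (Sf1: flow source, stroke at near end)
β1 stroke at J2  (1-jn J2 has f-setter on 3)
β2 stroke at J2  (1-jn J2 has f-setter on 3)
β4 stroke at J3  (common-f at J3 fixed by 2)
β0 stroke at J1  (GY1: gyrator matches bond 1)
β6 stroke at I1  (I1 integral (f out))
β5 stroke at J1  (1-jn J1 has f-setter on 6)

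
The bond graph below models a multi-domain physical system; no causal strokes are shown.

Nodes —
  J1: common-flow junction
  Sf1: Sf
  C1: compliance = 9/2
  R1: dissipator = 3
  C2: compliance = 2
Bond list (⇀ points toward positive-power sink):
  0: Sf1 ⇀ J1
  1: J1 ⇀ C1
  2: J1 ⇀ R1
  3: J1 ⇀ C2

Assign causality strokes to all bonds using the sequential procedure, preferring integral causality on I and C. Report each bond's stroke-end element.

#0 →Sf1  (Sf1 (Sf) sets flow on bond)
#1 →J1  (1-jn J1 has f-setter on 0)
#2 →J1  (common-f at J1 fixed by 0)
#3 →J1  (1-jn J1 has f-setter on 0)

b0 |Sf1
b1 |J1
b2 |J1
b3 |J1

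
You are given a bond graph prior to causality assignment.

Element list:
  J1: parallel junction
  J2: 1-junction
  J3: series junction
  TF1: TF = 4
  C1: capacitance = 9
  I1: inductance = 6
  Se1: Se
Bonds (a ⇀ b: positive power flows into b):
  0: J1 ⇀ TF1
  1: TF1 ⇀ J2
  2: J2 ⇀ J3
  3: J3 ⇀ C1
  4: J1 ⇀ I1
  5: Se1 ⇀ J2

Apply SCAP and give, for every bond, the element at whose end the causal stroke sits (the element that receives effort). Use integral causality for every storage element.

bond 5 stroke at J2  (source Se1 imposes e)
bond 3 stroke at J3  (prefer integral on C1)
bond 2 stroke at J2  (only one flow-in slot at J3)
bond 1 stroke at TF1  (J2: last free bond brings flow in)
bond 0 stroke at J1  (TF1 one-in-one-out from 1)
bond 4 stroke at I1  (J1: bond 0 brought effort, rest push out)

#0 stroke→J1
#1 stroke→TF1
#2 stroke→J2
#3 stroke→J3
#4 stroke→I1
#5 stroke→J2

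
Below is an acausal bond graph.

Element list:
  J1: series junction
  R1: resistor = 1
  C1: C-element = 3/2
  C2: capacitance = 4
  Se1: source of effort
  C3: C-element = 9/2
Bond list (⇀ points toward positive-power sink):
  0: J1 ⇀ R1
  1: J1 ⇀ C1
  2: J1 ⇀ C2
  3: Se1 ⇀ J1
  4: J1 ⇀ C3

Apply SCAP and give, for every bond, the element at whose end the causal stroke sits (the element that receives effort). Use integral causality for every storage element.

β0 stroke→R1
β1 stroke→J1
β2 stroke→J1
β3 stroke→J1
β4 stroke→J1

β3 |J1  (Se1 (Se) sets effort on bond)
β1 |J1  (C1: C, integral causality)
β2 |J1  (prefer integral on C2)
β4 |J1  (C3: C, integral causality)
β0 |R1  (J1 needs exactly one f-in)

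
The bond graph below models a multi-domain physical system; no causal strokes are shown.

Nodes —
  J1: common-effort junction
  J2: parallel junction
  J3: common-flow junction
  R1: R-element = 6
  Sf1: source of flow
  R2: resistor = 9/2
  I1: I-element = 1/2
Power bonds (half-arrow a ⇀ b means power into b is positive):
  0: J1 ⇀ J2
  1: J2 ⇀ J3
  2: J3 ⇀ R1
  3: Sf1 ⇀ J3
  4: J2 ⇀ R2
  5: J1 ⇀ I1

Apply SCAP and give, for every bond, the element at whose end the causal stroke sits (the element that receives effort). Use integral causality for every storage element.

bond 0 |J1
bond 1 |J3
bond 2 |J3
bond 3 |Sf1
bond 4 |J2
bond 5 |I1

bond 3 stroke→Sf1  (Sf1 fixes flow; stroke at Sf1)
bond 1 stroke→J3  (J3: bond 3 brought flow, rest push out)
bond 2 stroke→J3  (J3: bond 3 brought flow, rest push out)
bond 5 stroke→I1  (I1 outputs flow p/I1)
bond 0 stroke→J1  (closing 0-jn rule on J1)
bond 4 stroke→J2  (J2 needs exactly one e-in)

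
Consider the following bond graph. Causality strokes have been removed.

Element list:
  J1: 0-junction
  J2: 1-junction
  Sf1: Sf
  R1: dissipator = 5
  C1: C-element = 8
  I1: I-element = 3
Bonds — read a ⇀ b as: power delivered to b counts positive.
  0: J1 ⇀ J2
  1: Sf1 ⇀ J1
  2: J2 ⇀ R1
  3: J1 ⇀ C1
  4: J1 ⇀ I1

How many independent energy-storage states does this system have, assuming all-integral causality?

2  (C1, I1 all integral)

#1 →Sf1  (Sf1: flow source, stroke at near end)
#3 →J1  (C1 outputs effort q/C1)
#0 →J2  (J1 effort already set via bond 3)
#4 →I1  (J1: bond 3 brought effort, rest push out)
#2 →R1  (J2 needs exactly one f-in)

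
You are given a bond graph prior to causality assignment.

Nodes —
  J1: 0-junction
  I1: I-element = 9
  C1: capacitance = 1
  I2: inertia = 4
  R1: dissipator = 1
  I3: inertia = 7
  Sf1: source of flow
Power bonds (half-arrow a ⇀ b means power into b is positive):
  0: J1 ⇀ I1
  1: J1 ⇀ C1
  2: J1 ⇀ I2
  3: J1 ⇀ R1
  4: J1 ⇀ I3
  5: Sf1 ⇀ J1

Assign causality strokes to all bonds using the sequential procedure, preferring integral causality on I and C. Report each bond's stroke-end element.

b0 →I1
b1 →J1
b2 →I2
b3 →R1
b4 →I3
b5 →Sf1

β5 →Sf1  (Sf1: flow source, stroke at near end)
β0 →I1  (I1: I, integral causality)
β1 →J1  (C1: C, integral causality)
β2 →I2  (common-e at J1 fixed by 1)
β3 →R1  (J1 effort already set via bond 1)
β4 →I3  (common-e at J1 fixed by 1)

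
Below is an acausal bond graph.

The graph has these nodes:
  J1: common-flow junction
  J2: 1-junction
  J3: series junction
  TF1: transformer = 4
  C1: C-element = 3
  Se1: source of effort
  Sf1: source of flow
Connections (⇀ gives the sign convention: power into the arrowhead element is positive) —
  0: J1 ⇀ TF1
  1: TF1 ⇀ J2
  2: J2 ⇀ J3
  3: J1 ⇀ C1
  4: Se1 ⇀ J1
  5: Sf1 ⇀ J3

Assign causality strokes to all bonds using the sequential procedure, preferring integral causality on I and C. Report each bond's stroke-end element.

bond 0 |TF1
bond 1 |J2
bond 2 |J3
bond 3 |J1
bond 4 |J1
bond 5 |Sf1

β4 stroke at J1  (Se1: effort source, stroke at far end)
β5 stroke at Sf1  (source Sf1 imposes f)
β2 stroke at J3  (J3 flow already set via bond 5)
β1 stroke at J2  (J2 flow already set via bond 2)
β0 stroke at TF1  (TF1: transformer flips bond 1)
β3 stroke at J1  (J1 flow already set via bond 0)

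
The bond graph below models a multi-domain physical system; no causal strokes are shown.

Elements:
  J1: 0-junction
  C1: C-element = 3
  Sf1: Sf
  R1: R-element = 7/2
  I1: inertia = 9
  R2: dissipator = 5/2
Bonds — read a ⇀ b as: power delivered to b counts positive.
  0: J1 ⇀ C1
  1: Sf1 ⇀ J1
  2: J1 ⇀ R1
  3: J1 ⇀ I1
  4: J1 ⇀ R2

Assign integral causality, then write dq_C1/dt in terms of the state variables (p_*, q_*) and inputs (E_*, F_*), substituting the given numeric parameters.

#1 |Sf1  (Sf1 (Sf) sets flow on bond)
#0 |J1  (C1: C, integral causality)
#2 |R1  (common-e at J1 fixed by 0)
#3 |I1  (0-jn J1 has e-setter on 0)
#4 |R2  (J1 effort already set via bond 0)

dq_C1/dt = F_Sf1 - p_I1/9 - 8*q_C1/35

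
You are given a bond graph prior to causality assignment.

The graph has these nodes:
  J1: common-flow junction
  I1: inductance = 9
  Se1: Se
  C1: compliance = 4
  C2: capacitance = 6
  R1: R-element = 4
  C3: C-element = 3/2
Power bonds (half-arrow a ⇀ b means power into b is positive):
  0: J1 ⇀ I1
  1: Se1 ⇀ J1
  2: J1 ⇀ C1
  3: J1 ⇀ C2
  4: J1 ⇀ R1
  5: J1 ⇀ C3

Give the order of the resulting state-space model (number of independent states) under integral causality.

4  (C1, C2, C3, I1 all integral)

bond 1 |J1  (Se1 (Se) sets effort on bond)
bond 0 |I1  (prefer integral on I1)
bond 2 |J1  (1-jn J1 has f-setter on 0)
bond 3 |J1  (J1 flow already set via bond 0)
bond 4 |J1  (J1: bond 0 brought flow, rest push out)
bond 5 |J1  (J1 flow already set via bond 0)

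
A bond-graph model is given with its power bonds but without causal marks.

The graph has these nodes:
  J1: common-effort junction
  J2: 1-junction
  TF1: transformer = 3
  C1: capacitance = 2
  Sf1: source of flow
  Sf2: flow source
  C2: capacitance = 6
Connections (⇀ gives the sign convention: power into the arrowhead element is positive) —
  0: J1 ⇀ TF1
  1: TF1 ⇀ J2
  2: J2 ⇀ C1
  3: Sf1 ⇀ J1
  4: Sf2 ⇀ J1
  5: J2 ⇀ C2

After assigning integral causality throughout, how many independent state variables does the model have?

2  (C1, C2 all integral)

b3 stroke→Sf1  (Sf1: flow source, stroke at near end)
b4 stroke→Sf2  (Sf2 (Sf) sets flow on bond)
b0 stroke→J1  (only one effort-in slot at J1)
b1 stroke→TF1  (TF1 one-in-one-out from 0)
b2 stroke→J2  (1-jn J2 has f-setter on 1)
b5 stroke→J2  (J2: bond 1 brought flow, rest push out)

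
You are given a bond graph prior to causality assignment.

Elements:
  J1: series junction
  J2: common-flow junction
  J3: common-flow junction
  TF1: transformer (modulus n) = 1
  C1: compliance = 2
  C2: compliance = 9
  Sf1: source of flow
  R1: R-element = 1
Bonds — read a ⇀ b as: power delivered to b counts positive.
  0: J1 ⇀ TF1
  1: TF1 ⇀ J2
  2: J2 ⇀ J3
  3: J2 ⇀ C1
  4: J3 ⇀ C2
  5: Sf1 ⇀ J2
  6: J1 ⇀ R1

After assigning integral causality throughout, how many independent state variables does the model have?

2  (C1, C2 all integral)

β5 stroke at Sf1  (Sf1 (Sf) sets flow on bond)
β1 stroke at J2  (J2: bond 5 brought flow, rest push out)
β2 stroke at J2  (common-f at J2 fixed by 5)
β3 stroke at J2  (J2: bond 5 brought flow, rest push out)
β4 stroke at J3  (1-jn J3 has f-setter on 2)
β0 stroke at TF1  (TF1 one-in-one-out from 1)
β6 stroke at J1  (J1: bond 0 brought flow, rest push out)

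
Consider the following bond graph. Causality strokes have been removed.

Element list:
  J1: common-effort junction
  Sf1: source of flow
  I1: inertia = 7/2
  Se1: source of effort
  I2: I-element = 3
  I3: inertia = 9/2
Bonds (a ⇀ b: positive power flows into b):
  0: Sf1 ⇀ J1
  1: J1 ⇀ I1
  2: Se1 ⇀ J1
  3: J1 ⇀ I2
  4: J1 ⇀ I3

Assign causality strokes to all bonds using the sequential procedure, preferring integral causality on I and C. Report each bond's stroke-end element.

bond 0 →Sf1
bond 1 →I1
bond 2 →J1
bond 3 →I2
bond 4 →I3

b0 |Sf1  (Sf1 fixes flow; stroke at Sf1)
b2 |J1  (source Se1 imposes e)
b1 |I1  (J1: bond 2 brought effort, rest push out)
b3 |I2  (0-jn J1 has e-setter on 2)
b4 |I3  (0-jn J1 has e-setter on 2)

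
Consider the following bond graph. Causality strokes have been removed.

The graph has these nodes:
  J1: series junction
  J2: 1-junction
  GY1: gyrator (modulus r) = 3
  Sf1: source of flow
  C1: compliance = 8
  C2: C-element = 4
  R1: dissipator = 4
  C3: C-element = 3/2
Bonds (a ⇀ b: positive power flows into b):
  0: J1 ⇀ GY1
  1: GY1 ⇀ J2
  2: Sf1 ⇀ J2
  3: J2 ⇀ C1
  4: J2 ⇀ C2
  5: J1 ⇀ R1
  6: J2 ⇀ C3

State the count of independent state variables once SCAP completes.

b2 stroke→Sf1  (Sf1 (Sf) sets flow on bond)
b1 stroke→J2  (common-f at J2 fixed by 2)
b3 stroke→J2  (1-jn J2 has f-setter on 2)
b4 stroke→J2  (J2: bond 2 brought flow, rest push out)
b6 stroke→J2  (1-jn J2 has f-setter on 2)
b0 stroke→J1  (GY GY1: same side as bond 1)
b5 stroke→R1  (J1: last free bond brings flow in)

3  (C1, C2, C3 all integral)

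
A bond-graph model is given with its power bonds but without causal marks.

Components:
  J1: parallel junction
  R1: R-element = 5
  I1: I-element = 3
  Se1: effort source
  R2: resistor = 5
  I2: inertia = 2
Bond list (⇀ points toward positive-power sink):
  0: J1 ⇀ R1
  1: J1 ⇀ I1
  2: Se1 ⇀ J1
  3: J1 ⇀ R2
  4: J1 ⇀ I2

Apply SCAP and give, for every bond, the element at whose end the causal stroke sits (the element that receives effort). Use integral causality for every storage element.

bond 0 |R1
bond 1 |I1
bond 2 |J1
bond 3 |R2
bond 4 |I2

b2 →J1  (Se1 fixes effort; stroke away)
b0 →R1  (common-e at J1 fixed by 2)
b1 →I1  (J1 effort already set via bond 2)
b3 →R2  (common-e at J1 fixed by 2)
b4 →I2  (J1 effort already set via bond 2)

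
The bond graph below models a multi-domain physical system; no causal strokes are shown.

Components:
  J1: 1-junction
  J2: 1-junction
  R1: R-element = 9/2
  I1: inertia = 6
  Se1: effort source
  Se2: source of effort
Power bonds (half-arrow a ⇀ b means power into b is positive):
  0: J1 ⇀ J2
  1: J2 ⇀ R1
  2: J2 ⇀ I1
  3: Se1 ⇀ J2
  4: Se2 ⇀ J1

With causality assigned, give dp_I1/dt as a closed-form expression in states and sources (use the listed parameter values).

#3 stroke at J2  (Se1 fixes effort; stroke away)
#4 stroke at J1  (Se2 fixes effort; stroke away)
#0 stroke at J2  (J1 needs exactly one f-in)
#2 stroke at I1  (I1 outputs flow p/I1)
#1 stroke at J2  (J2 flow already set via bond 2)

dp_I1/dt = E_Se1 + E_Se2 - 3*p_I1/4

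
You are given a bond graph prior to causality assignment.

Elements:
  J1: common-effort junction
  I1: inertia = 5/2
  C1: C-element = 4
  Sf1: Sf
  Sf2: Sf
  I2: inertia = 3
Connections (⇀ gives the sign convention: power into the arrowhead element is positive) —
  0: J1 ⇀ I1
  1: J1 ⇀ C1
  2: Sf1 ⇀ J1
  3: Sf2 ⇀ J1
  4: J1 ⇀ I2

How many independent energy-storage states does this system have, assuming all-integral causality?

β2 stroke at Sf1  (Sf1 (Sf) sets flow on bond)
β3 stroke at Sf2  (Sf2: flow source, stroke at near end)
β0 stroke at I1  (I1 integral (f out))
β1 stroke at J1  (C1 integral (e out))
β4 stroke at I2  (common-e at J1 fixed by 1)

3  (C1, I1, I2 all integral)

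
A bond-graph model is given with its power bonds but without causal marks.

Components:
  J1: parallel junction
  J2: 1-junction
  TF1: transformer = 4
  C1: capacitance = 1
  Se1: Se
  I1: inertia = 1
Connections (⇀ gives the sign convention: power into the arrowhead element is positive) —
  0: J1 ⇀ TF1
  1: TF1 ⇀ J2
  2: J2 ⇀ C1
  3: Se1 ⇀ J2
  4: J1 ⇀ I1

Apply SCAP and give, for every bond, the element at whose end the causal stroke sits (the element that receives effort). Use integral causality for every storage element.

b0 stroke→J1
b1 stroke→TF1
b2 stroke→J2
b3 stroke→J2
b4 stroke→I1

bond 3 →J2  (Se1: effort source, stroke at far end)
bond 2 →J2  (prefer integral on C1)
bond 1 →TF1  (closing 1-jn rule on J2)
bond 0 →J1  (TF1 one-in-one-out from 1)
bond 4 →I1  (J1 effort already set via bond 0)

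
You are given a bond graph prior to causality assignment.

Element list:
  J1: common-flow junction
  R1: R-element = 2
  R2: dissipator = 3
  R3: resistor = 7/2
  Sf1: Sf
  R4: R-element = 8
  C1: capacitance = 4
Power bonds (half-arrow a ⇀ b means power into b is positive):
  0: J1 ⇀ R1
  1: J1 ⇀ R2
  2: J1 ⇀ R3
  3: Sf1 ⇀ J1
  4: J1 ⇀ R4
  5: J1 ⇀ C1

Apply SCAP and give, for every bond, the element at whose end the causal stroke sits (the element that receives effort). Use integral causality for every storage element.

β0 stroke at J1
β1 stroke at J1
β2 stroke at J1
β3 stroke at Sf1
β4 stroke at J1
β5 stroke at J1

β3 stroke→Sf1  (Sf1 fixes flow; stroke at Sf1)
β0 stroke→J1  (J1: bond 3 brought flow, rest push out)
β1 stroke→J1  (1-jn J1 has f-setter on 3)
β2 stroke→J1  (J1 flow already set via bond 3)
β4 stroke→J1  (common-f at J1 fixed by 3)
β5 stroke→J1  (common-f at J1 fixed by 3)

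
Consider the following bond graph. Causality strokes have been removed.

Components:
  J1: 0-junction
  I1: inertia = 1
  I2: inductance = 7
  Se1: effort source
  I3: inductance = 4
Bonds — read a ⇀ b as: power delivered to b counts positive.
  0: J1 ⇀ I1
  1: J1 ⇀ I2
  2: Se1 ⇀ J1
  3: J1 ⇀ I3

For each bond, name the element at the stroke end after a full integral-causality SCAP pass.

β2 stroke→J1  (Se1 (Se) sets effort on bond)
β0 stroke→I1  (common-e at J1 fixed by 2)
β1 stroke→I2  (J1: bond 2 brought effort, rest push out)
β3 stroke→I3  (common-e at J1 fixed by 2)

#0 stroke→I1
#1 stroke→I2
#2 stroke→J1
#3 stroke→I3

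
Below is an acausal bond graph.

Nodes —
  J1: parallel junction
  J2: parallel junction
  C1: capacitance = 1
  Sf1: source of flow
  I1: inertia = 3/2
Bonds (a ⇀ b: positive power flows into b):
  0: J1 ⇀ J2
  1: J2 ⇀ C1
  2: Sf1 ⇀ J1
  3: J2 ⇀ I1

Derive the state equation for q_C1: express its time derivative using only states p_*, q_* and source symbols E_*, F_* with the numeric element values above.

dq_C1/dt = F_Sf1 - 2*p_I1/3

#2 →Sf1  (Sf1: flow source, stroke at near end)
#0 →J1  (J1 needs exactly one e-in)
#1 →J2  (C1: C, integral causality)
#3 →I1  (common-e at J2 fixed by 1)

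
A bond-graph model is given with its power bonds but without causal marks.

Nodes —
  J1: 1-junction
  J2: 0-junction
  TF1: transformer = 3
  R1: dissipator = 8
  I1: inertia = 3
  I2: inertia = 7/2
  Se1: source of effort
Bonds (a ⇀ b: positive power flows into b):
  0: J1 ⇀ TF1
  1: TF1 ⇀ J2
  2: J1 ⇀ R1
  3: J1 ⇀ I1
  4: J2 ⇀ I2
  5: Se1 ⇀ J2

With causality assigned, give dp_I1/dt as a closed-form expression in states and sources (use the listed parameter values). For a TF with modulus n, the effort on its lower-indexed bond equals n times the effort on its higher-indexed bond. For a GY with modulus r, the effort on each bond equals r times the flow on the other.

b5 stroke at J2  (source Se1 imposes e)
b1 stroke at TF1  (J2: bond 5 brought effort, rest push out)
b4 stroke at I2  (J2: bond 5 brought effort, rest push out)
b0 stroke at J1  (TF1 one-in-one-out from 1)
b3 stroke at I1  (I1 outputs flow p/I1)
b2 stroke at J1  (J1 flow already set via bond 3)

dp_I1/dt = -3*E_Se1 - 8*p_I1/3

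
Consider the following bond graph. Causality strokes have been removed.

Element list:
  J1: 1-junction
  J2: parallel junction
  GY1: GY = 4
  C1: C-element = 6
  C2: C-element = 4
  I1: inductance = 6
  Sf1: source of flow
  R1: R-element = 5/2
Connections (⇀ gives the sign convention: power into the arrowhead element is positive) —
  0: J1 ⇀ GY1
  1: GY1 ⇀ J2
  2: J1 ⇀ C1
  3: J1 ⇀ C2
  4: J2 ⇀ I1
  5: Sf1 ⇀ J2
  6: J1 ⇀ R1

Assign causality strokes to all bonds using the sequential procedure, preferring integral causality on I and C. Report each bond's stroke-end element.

bond 5 stroke at Sf1  (Sf1 fixes flow; stroke at Sf1)
bond 2 stroke at J1  (C1 integral (e out))
bond 3 stroke at J1  (C2 integral (e out))
bond 4 stroke at I1  (prefer integral on I1)
bond 1 stroke at J2  (J2 needs exactly one e-in)
bond 0 stroke at J1  (GY1: gyrator matches bond 1)
bond 6 stroke at R1  (J1: last free bond brings flow in)

β0 |J1
β1 |J2
β2 |J1
β3 |J1
β4 |I1
β5 |Sf1
β6 |R1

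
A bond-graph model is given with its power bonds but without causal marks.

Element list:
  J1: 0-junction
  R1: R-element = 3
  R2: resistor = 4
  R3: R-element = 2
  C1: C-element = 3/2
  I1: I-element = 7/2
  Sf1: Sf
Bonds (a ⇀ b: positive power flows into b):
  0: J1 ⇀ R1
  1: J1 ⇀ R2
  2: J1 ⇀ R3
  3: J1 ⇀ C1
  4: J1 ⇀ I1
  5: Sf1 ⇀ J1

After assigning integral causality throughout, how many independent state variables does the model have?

2  (C1, I1 all integral)

b5 stroke→Sf1  (Sf1 (Sf) sets flow on bond)
b3 stroke→J1  (C1 integral (e out))
b0 stroke→R1  (J1: bond 3 brought effort, rest push out)
b1 stroke→R2  (common-e at J1 fixed by 3)
b2 stroke→R3  (J1 effort already set via bond 3)
b4 stroke→I1  (J1 effort already set via bond 3)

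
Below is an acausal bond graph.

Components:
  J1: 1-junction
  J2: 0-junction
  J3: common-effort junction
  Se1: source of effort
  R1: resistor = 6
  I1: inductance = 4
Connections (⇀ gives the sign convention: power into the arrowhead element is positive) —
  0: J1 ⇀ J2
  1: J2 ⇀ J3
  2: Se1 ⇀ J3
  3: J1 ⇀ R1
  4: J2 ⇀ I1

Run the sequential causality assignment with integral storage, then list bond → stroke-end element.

β2 stroke at J3  (Se1 fixes effort; stroke away)
β1 stroke at J2  (common-e at J3 fixed by 2)
β0 stroke at J1  (J2 effort already set via bond 1)
β4 stroke at I1  (0-jn J2 has e-setter on 1)
β3 stroke at R1  (J1: last free bond brings flow in)

bond 0 stroke at J1
bond 1 stroke at J2
bond 2 stroke at J3
bond 3 stroke at R1
bond 4 stroke at I1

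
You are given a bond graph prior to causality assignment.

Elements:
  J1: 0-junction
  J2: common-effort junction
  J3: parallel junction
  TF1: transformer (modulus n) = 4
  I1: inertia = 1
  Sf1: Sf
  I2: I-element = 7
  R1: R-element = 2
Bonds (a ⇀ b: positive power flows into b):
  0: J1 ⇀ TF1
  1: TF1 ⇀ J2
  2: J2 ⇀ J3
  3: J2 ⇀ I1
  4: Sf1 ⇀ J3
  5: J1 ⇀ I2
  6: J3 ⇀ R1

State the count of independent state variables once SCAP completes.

2  (I1, I2 all integral)

#4 stroke at Sf1  (Sf1 fixes flow; stroke at Sf1)
#3 stroke at I1  (I1: I, integral causality)
#5 stroke at I2  (I2: I, integral causality)
#0 stroke at J1  (only one effort-in slot at J1)
#1 stroke at TF1  (TF1 one-in-one-out from 0)
#2 stroke at J2  (J2 needs exactly one e-in)
#6 stroke at J3  (closing 0-jn rule on J3)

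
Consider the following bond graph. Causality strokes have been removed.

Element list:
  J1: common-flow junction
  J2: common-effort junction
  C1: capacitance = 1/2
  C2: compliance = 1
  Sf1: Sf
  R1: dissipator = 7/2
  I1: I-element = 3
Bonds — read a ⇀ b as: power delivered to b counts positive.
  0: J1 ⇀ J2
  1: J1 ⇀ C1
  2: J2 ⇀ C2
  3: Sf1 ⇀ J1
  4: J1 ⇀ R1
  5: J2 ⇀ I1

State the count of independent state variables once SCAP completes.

b3 |Sf1  (Sf1: flow source, stroke at near end)
b0 |J1  (1-jn J1 has f-setter on 3)
b1 |J1  (J1 flow already set via bond 3)
b4 |J1  (J1: bond 3 brought flow, rest push out)
b2 |J2  (C2 outputs effort q/C2)
b5 |I1  (0-jn J2 has e-setter on 2)

3  (C1, C2, I1 all integral)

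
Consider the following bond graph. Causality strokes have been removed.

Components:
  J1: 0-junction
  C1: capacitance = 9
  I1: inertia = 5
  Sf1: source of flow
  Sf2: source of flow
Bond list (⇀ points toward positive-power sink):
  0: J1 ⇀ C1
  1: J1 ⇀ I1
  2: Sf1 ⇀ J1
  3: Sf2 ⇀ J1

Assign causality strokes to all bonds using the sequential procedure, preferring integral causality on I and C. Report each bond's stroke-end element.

bond 2 stroke→Sf1  (Sf1 fixes flow; stroke at Sf1)
bond 3 stroke→Sf2  (Sf2 fixes flow; stroke at Sf2)
bond 0 stroke→J1  (C1 outputs effort q/C1)
bond 1 stroke→I1  (0-jn J1 has e-setter on 0)

β0 stroke→J1
β1 stroke→I1
β2 stroke→Sf1
β3 stroke→Sf2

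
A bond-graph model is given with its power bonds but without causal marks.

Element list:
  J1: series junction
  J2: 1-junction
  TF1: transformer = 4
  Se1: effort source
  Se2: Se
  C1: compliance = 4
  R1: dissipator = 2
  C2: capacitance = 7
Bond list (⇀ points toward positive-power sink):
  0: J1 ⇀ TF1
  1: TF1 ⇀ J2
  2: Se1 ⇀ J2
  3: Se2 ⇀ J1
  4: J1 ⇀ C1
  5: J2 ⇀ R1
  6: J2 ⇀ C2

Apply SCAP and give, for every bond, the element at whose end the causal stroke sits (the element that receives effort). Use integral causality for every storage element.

b0 stroke at TF1
b1 stroke at J2
b2 stroke at J2
b3 stroke at J1
b4 stroke at J1
b5 stroke at R1
b6 stroke at J2

b2 stroke at J2  (Se1 fixes effort; stroke away)
b3 stroke at J1  (source Se2 imposes e)
b4 stroke at J1  (C1 integral (e out))
b0 stroke at TF1  (only one flow-in slot at J1)
b1 stroke at J2  (TF1 one-in-one-out from 0)
b6 stroke at J2  (prefer integral on C2)
b5 stroke at R1  (only one flow-in slot at J2)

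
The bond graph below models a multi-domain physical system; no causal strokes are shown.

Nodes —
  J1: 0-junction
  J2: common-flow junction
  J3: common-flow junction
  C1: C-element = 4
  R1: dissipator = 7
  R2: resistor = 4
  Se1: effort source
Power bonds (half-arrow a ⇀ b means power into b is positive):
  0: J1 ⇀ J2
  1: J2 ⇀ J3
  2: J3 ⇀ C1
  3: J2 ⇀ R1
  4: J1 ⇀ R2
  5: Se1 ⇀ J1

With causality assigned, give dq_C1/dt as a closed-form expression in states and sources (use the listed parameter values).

dq_C1/dt = E_Se1/7 - q_C1/28

β5 →J1  (Se1 (Se) sets effort on bond)
β0 →J2  (common-e at J1 fixed by 5)
β4 →R2  (J1: bond 5 brought effort, rest push out)
β2 →J3  (C1: C, integral causality)
β1 →J2  (J3 needs exactly one f-in)
β3 →R1  (only one flow-in slot at J2)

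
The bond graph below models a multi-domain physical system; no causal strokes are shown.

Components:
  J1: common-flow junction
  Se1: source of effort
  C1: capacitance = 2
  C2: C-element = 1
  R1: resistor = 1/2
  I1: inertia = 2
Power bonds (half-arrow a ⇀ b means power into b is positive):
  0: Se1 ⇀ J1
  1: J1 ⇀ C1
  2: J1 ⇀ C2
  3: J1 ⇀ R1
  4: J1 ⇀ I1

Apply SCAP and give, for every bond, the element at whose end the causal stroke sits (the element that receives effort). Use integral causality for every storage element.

β0 stroke at J1
β1 stroke at J1
β2 stroke at J1
β3 stroke at J1
β4 stroke at I1

β0 stroke→J1  (Se1: effort source, stroke at far end)
β1 stroke→J1  (C1 integral (e out))
β2 stroke→J1  (C2 integral (e out))
β4 stroke→I1  (I1 outputs flow p/I1)
β3 stroke→J1  (J1: bond 4 brought flow, rest push out)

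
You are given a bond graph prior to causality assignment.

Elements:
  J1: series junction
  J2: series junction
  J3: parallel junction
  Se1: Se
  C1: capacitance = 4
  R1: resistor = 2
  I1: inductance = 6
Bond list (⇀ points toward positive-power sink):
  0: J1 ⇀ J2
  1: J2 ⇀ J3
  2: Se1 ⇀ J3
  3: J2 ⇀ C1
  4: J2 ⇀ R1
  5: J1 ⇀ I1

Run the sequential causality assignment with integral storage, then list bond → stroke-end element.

bond 2 stroke→J3  (source Se1 imposes e)
bond 1 stroke→J2  (J3 effort already set via bond 2)
bond 3 stroke→J2  (C1 outputs effort q/C1)
bond 5 stroke→I1  (I1: I, integral causality)
bond 0 stroke→J1  (1-jn J1 has f-setter on 5)
bond 4 stroke→J2  (common-f at J2 fixed by 0)

bond 0 |J1
bond 1 |J2
bond 2 |J3
bond 3 |J2
bond 4 |J2
bond 5 |I1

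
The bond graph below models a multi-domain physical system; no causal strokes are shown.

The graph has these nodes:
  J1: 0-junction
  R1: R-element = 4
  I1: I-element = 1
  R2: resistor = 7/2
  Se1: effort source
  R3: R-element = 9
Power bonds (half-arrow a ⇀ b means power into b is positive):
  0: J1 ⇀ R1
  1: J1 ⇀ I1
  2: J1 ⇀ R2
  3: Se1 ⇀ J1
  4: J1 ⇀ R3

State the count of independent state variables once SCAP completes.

#3 stroke at J1  (Se1 fixes effort; stroke away)
#0 stroke at R1  (J1: bond 3 brought effort, rest push out)
#1 stroke at I1  (J1: bond 3 brought effort, rest push out)
#2 stroke at R2  (0-jn J1 has e-setter on 3)
#4 stroke at R3  (J1 effort already set via bond 3)

1  (I1 all integral)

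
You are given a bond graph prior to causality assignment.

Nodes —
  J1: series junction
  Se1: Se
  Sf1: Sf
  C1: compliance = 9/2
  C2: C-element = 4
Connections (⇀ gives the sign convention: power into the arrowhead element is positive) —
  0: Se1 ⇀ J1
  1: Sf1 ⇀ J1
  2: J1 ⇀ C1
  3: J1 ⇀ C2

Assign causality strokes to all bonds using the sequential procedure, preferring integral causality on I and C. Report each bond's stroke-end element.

#0 →J1  (Se1 (Se) sets effort on bond)
#1 →Sf1  (Sf1 (Sf) sets flow on bond)
#2 →J1  (J1: bond 1 brought flow, rest push out)
#3 →J1  (J1 flow already set via bond 1)

b0 stroke at J1
b1 stroke at Sf1
b2 stroke at J1
b3 stroke at J1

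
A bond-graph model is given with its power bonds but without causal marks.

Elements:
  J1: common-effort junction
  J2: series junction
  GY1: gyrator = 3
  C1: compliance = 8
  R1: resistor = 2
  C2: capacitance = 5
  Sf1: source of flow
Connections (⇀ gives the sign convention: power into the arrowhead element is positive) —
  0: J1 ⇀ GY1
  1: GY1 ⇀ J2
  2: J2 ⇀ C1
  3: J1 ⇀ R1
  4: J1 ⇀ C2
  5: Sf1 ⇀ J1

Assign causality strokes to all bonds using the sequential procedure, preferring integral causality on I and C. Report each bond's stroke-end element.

#5 |Sf1  (Sf1 fixes flow; stroke at Sf1)
#2 |J2  (C1 integral (e out))
#1 |GY1  (closing 1-jn rule on J2)
#0 |GY1  (GY1: gyrator matches bond 1)
#4 |J1  (C2 outputs effort q/C2)
#3 |R1  (J1: bond 4 brought effort, rest push out)

#0 stroke→GY1
#1 stroke→GY1
#2 stroke→J2
#3 stroke→R1
#4 stroke→J1
#5 stroke→Sf1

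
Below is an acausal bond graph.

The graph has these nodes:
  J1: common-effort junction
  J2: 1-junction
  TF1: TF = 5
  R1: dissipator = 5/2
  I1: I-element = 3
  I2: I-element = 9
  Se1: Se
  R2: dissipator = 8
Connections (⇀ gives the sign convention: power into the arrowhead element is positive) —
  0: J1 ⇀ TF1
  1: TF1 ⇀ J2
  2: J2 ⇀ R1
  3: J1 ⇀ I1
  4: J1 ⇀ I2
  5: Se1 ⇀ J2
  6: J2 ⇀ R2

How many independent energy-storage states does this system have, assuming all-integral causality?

β5 stroke at J2  (Se1 fixes effort; stroke away)
β3 stroke at I1  (prefer integral on I1)
β4 stroke at I2  (I2: I, integral causality)
β0 stroke at J1  (J1 needs exactly one e-in)
β1 stroke at TF1  (TF1 one-in-one-out from 0)
β2 stroke at J2  (J2: bond 1 brought flow, rest push out)
β6 stroke at J2  (J2 flow already set via bond 1)

2  (I1, I2 all integral)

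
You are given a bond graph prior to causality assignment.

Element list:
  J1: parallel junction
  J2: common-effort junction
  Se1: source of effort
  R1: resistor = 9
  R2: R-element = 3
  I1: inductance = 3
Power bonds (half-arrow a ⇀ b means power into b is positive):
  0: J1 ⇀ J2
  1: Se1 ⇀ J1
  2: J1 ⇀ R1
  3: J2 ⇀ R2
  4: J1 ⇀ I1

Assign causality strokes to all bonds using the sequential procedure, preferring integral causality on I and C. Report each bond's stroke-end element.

#0 →J2
#1 →J1
#2 →R1
#3 →R2
#4 →I1

b1 →J1  (Se1 fixes effort; stroke away)
b0 →J2  (J1 effort already set via bond 1)
b2 →R1  (0-jn J1 has e-setter on 1)
b4 →I1  (common-e at J1 fixed by 1)
b3 →R2  (J2 effort already set via bond 0)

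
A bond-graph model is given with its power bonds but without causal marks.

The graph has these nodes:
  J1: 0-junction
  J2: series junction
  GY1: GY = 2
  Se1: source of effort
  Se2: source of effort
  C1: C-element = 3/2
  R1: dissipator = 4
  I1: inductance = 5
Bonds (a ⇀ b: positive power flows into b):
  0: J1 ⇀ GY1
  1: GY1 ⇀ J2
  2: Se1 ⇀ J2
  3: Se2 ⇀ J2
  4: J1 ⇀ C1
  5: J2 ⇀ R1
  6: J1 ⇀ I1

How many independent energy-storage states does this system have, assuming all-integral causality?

2  (C1, I1 all integral)

bond 2 stroke at J2  (source Se1 imposes e)
bond 3 stroke at J2  (Se2 (Se) sets effort on bond)
bond 4 stroke at J1  (prefer integral on C1)
bond 0 stroke at GY1  (J1 effort already set via bond 4)
bond 6 stroke at I1  (common-e at J1 fixed by 4)
bond 1 stroke at GY1  (GY1 both-in/both-out from 0)
bond 5 stroke at J2  (J2: bond 1 brought flow, rest push out)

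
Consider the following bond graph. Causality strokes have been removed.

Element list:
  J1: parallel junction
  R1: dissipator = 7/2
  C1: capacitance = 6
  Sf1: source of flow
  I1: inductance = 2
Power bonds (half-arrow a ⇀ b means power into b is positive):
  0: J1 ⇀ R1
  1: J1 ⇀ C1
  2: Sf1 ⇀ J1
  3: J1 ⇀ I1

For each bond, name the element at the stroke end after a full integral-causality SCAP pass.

β0 |R1
β1 |J1
β2 |Sf1
β3 |I1

#2 |Sf1  (source Sf1 imposes f)
#1 |J1  (C1: C, integral causality)
#0 |R1  (J1: bond 1 brought effort, rest push out)
#3 |I1  (common-e at J1 fixed by 1)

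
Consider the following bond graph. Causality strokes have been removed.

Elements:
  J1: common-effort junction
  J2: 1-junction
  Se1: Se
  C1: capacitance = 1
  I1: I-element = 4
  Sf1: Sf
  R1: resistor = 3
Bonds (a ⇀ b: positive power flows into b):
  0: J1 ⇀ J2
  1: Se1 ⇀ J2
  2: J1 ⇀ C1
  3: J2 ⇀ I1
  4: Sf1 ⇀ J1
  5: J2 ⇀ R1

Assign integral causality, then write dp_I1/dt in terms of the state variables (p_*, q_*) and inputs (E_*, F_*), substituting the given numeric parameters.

dp_I1/dt = E_Se1 - 3*p_I1/4 + q_C1

b1 stroke→J2  (Se1: effort source, stroke at far end)
b4 stroke→Sf1  (Sf1 fixes flow; stroke at Sf1)
b2 stroke→J1  (C1: C, integral causality)
b0 stroke→J2  (0-jn J1 has e-setter on 2)
b3 stroke→I1  (I1: I, integral causality)
b5 stroke→J2  (common-f at J2 fixed by 3)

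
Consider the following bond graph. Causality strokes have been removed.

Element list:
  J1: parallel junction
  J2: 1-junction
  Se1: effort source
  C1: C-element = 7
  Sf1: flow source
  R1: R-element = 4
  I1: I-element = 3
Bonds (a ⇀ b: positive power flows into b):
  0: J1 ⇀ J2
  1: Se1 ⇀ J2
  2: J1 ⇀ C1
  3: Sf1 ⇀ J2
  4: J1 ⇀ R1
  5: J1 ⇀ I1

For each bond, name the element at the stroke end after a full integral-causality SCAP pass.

#0 →J2
#1 →J2
#2 →J1
#3 →Sf1
#4 →R1
#5 →I1

#1 stroke→J2  (source Se1 imposes e)
#3 stroke→Sf1  (source Sf1 imposes f)
#0 stroke→J2  (J2 flow already set via bond 3)
#2 stroke→J1  (C1 integral (e out))
#4 stroke→R1  (J1 effort already set via bond 2)
#5 stroke→I1  (common-e at J1 fixed by 2)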